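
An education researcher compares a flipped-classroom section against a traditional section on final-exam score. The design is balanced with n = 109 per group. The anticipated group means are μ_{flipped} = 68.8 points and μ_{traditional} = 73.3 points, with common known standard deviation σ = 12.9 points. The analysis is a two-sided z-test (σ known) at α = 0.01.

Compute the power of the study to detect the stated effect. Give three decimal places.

Standardized effect: d = |μ_{flipped} − μ_{traditional}| / σ = |68.8 − 73.3| / 12.9 = 0.3488
Noncentrality parameter: δ = d·√(n/2) = 0.3488 × √(109/2) = 2.5753
Two-sided α = 0.01 → critical value z_{0.005} = 2.576.
Power = Φ(δ − 2.576) + Φ(−δ − 2.576) = Φ(-0.001) + Φ(-5.151) = 0.4998 + 0.0000 = 0.4998.

Power ≈ 0.500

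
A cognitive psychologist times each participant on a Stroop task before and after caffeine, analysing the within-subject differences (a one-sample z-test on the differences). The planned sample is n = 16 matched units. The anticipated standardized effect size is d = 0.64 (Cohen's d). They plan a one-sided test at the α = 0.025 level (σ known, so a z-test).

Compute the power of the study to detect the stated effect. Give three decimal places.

Power ≈ 0.726

Noncentrality parameter: δ = d·√n = 0.64 × √16 = 2.5600
One-sided α = 0.025 → critical value z_{0.025} = 1.960.
Power = P(Z > 1.960 − δ) = Φ(0.600) = 0.7258.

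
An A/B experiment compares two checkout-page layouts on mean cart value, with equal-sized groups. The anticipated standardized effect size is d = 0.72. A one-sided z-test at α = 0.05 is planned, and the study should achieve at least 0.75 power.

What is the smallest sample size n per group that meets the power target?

n = 21 per group

For power 0.75 need Φ(δ − z_{0.05}) = 0.75, so δ = z_{0.05} + z_{0.25} = 1.645 + 0.674 = 2.319.
δ = d·√(n/2) ⇒ n = 2(δ/d)² = 2 × (2.319 / 0.72)² = 20.75.
Rounding up, n = 21 per group.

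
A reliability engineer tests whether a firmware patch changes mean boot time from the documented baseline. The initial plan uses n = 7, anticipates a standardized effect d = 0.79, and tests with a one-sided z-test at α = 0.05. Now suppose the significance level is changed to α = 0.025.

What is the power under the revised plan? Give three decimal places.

Power ≈ 0.552

δ = d·√n = 0.79 × √7 = 2.0901 (unchanged). New critical value: z_{0.025} = 1.960.
Revised power = P(Z > 1.960 − δ) = Φ(0.130) = 0.5518.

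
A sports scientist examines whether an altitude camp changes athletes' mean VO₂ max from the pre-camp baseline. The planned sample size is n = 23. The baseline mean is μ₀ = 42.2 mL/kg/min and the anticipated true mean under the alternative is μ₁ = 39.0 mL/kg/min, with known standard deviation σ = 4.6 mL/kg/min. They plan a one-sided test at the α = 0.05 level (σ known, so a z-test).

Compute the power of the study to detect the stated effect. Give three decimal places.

Power ≈ 0.955

Standardized effect: d = |μ₁ − μ₀| / σ = |39.0 − 42.2| / 4.6 = 0.6957
Noncentrality parameter: δ = d·√n = 0.6957 × √23 = 3.3362
One-sided α = 0.05 → critical value z_{0.05} = 1.645.
Power = P(Z > 1.645 − δ) = Φ(1.691) = 0.9546.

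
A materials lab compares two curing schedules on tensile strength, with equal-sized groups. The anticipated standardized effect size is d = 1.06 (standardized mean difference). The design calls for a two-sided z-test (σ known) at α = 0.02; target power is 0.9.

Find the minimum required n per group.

n = 24 per group

Set Φ(δ − 2.326) = 0.9; then δ − 2.326 = Φ⁻¹(0.9) = 1.282, giving δ = 3.608.
(For δ > 0 the lower-tail rejection region contributes negligibly to power, so the one-term inversion is standard.)
δ = d·√(n/2) ⇒ n = 2(δ/d)² = 2 × (3.608 / 1.06)² = 23.17.
Rounding up, n = 24 per group.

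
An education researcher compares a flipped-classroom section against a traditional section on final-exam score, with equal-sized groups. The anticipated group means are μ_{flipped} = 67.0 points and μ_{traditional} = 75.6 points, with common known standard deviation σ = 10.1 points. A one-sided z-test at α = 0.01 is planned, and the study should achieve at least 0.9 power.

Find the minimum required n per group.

n = 36 per group

Standardized effect: d = |μ_{flipped} − μ_{traditional}| / σ = |67.0 − 75.6| / 10.1 = 0.8515
For power 0.9 need Φ(δ − z_{0.01}) = 0.9, so δ = z_{0.01} + z_{0.10} = 2.326 + 1.282 = 3.608.
δ = d·√(n/2) ⇒ n = 2(δ/d)² = 2 × (3.608 / 0.8515)² = 35.91.
Round up to the next whole unit.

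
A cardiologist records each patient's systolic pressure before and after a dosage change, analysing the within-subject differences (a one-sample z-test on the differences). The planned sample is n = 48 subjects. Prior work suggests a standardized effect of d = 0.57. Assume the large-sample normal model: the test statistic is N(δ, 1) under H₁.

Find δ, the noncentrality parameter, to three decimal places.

The noncentrality parameter scales effect size by the design's sample-size factor: δ = d·√n = 0.57 × √48 = 3.9491

δ ≈ 3.949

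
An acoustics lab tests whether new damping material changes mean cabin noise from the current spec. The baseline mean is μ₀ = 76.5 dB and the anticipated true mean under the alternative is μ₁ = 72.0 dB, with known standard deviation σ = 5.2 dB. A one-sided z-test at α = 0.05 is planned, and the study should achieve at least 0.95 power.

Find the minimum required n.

Standardized effect: d = |μ₁ − μ₀| / σ = |72.0 − 76.5| / 5.2 = 0.8654
Set Φ(δ − 1.645) = 0.95; then δ − 1.645 = Φ⁻¹(0.95) = 1.645, giving δ = 3.290.
δ = d·√n ⇒ n = (δ/d)² = (3.290 / 0.8654)² = 14.45.
Round up to the next whole unit.

n = 15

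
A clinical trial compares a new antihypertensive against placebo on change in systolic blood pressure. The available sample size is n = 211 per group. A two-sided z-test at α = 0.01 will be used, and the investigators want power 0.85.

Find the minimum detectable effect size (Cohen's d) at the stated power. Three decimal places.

Need Φ(δ − 2.576) = 0.85, so δ = 2.576 + 1.036 = 3.612.
(The second rejection-region term Φ(−δ − z_{α/2}) is negligible and dropped.)
δ = d·√(n/2) ⇒ d = δ/√(n/2) = 3.612/√(211/2) = 0.3517.

d ≈ 0.352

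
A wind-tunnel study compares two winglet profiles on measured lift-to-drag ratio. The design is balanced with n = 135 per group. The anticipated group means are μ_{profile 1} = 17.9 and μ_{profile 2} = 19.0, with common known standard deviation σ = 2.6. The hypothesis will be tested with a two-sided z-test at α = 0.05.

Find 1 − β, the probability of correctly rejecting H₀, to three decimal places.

Standardized effect: d = |μ_{profile 1} − μ_{profile 2}| / σ = |17.9 − 19.0| / 2.6 = 0.4231
Noncentrality parameter: δ = d·√(n/2) = 0.4231 × √(135/2) = 3.4759
Two-sided α = 0.05 → critical value z_{0.025} = 1.960.
Power = Φ(δ − 1.960) + Φ(−δ − 1.960) = Φ(1.516) + Φ(-5.436) = 0.9352 + 0.0000 = 0.9352.

Power ≈ 0.935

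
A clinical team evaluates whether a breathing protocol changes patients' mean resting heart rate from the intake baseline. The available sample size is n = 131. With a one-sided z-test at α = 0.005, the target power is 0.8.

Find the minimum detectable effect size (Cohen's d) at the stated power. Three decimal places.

d ≈ 0.299

Need Φ(δ − 2.576) = 0.8, so δ = 2.576 + 0.842 = 3.417.
δ = d·√n ⇒ d = δ/√n = 3.417/√131 = 0.2986.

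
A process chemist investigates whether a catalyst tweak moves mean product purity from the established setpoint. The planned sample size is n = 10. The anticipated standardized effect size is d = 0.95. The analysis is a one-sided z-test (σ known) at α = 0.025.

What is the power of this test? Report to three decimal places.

Power ≈ 0.852

Noncentrality parameter: δ = d·√n = 0.95 × √10 = 3.0042
Critical value for a one-sided test at α = 0.025: z_α = 1.960.
Power = Φ(δ − 1.960) = Φ(1.044) = 0.8518.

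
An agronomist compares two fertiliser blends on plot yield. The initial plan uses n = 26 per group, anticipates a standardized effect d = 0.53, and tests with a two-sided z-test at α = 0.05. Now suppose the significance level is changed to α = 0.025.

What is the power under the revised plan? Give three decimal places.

Power ≈ 0.371

δ = d·√(n/2) = 0.53 × √(26/2) = 1.9109 (unchanged). New critical value: z_{0.0125} = 2.241.
Revised power = Φ(δ − 2.241) + Φ(−δ − 2.241) = Φ(-0.330) + Φ(-4.152) = 0.3705 + 0.0000 = 0.3705.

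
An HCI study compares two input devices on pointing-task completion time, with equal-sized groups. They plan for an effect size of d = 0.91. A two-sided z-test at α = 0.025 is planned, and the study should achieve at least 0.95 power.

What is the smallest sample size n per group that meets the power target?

n = 37 per group

Set Φ(δ − 2.241) = 0.95; then δ − 2.241 = Φ⁻¹(0.95) = 1.645, giving δ = 3.886.
(Ignoring the negligible lower-tail rejection probability gives the usual closed-form inversion.)
δ = d·√(n/2) ⇒ n = 2(δ/d)² = 2 × (3.886 / 0.91)² = 36.48.
Round up to the next whole unit.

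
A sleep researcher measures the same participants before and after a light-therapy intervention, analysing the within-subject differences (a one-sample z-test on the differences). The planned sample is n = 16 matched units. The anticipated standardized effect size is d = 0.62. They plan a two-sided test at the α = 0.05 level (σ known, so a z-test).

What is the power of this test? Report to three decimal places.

Power ≈ 0.698

Noncentrality parameter: δ = d·√n = 0.62 × √16 = 2.4800
Critical value for a two-sided test at α = 0.05: z_{α/2} = 1.960.
Power = Φ(δ − 1.960) + Φ(−δ − 1.960) = Φ(0.520) + Φ(-4.440) = 0.6985 + 0.0000 = 0.6985.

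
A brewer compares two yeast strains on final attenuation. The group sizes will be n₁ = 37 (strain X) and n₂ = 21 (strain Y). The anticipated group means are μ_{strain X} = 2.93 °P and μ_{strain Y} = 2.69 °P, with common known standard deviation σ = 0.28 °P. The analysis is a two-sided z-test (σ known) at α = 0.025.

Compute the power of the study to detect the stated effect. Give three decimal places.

Power ≈ 0.815

Standardized effect: d = |μ_{strain X} − μ_{strain Y}| / σ = |2.93 − 2.69| / 0.28 = 0.8571
Noncentrality parameter: δ = d / √(1/n₁ + 1/n₂) = 0.8571 / √(1/37 + 1/21) = 3.1373
Critical value for a two-sided test at α = 0.025: z_{α/2} = 2.241.
Power = Φ(δ − 2.241) + Φ(−δ − 2.241) = Φ(0.896) + Φ(-5.379) = 0.8148 + 0.0000 = 0.8148.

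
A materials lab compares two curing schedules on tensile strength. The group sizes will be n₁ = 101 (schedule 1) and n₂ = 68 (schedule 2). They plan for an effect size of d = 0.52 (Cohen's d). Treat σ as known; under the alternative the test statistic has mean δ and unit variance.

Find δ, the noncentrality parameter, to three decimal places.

The noncentrality parameter scales effect size by the design's sample-size factor: δ = d / √(1/n₁ + 1/n₂) = 0.52 / √(1/101 + 1/68) = 3.3149

δ ≈ 3.315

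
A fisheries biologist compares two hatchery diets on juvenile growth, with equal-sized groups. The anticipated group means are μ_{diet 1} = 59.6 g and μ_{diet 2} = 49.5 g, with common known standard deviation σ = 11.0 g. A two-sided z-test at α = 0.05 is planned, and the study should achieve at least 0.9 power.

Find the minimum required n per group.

Standardized effect: d = |μ_{diet 1} − μ_{diet 2}| / σ = |59.6 − 49.5| / 11.0 = 0.9182
Set Φ(δ − 1.960) = 0.9; then δ − 1.960 = Φ⁻¹(0.9) = 1.282, giving δ = 3.242.
(The Φ(−δ − z_{α/2}) term is vanishingly small for δ > 0 and is dropped in the standard sample-size formula.)
δ = d·√(n/2) ⇒ n = 2(δ/d)² = 2 × (3.242 / 0.9182)² = 24.93.
Rounding up, n = 25 per group.

n = 25 per group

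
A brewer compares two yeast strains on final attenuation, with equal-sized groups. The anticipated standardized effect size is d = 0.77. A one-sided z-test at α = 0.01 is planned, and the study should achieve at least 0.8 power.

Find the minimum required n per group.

Set Φ(δ − 2.326) = 0.8; then δ − 2.326 = Φ⁻¹(0.8) = 0.842, giving δ = 3.168.
δ = d·√(n/2) ⇒ n = 2(δ/d)² = 2 × (3.168 / 0.77)² = 33.85.
Rounding up, n = 34 per group.

n = 34 per group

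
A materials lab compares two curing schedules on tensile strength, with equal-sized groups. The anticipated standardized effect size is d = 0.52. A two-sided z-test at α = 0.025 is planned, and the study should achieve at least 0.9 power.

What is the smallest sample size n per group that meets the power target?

For power 0.9 need Φ(δ − z_{0.0125}) = 0.9, so δ = z_{0.0125} + z_{0.10} = 2.241 + 1.282 = 3.523.
(Ignoring the negligible lower-tail rejection probability gives the usual closed-form inversion.)
δ = d·√(n/2) ⇒ n = 2(δ/d)² = 2 × (3.523 / 0.52)² = 91.80.
Rounding up, n = 92 per group.

n = 92 per group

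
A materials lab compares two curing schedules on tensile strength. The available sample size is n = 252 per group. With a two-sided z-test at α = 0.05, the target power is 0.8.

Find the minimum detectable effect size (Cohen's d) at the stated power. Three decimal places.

d ≈ 0.250

Need Φ(δ − 1.960) = 0.8, so δ = 1.960 + 0.842 = 2.802.
(Lower-tail contribution to power is negligible for δ > 0.)
δ = d·√(n/2) ⇒ d = δ/√(n/2) = 2.802/√(252/2) = 0.2496.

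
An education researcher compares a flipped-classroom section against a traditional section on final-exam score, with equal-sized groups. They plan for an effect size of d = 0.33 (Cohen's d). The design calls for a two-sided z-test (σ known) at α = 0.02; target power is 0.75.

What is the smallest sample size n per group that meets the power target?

For power 0.75 need Φ(δ − z_{0.01}) = 0.75, so δ = z_{0.01} + z_{0.25} = 2.326 + 0.674 = 3.001.
(For δ > 0 the lower-tail rejection region contributes negligibly to power, so the one-term inversion is standard.)
δ = d·√(n/2) ⇒ n = 2(δ/d)² = 2 × (3.001 / 0.33)² = 165.38.
Round up to the next whole unit.

n = 166 per group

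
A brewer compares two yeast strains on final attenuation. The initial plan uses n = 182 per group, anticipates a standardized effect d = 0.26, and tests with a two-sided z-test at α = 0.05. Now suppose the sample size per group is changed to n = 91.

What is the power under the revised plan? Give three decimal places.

Power ≈ 0.418

With n = 91 per group: δ = d·√(n/2) = 0.26 × √(91/2) = 1.7538. Critical value z_{0.025} = 1.960.
Revised power = Φ(δ − 1.960) + Φ(−δ − 1.960) = Φ(-0.206) + Φ(-3.714) = 0.4183 + 0.0001 = 0.4184.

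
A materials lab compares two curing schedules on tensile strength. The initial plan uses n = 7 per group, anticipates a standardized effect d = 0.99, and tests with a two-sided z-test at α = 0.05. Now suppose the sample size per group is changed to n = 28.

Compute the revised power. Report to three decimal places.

Power ≈ 0.959

With n = 28 per group: δ = d·√(n/2) = 0.99 × √(28/2) = 3.7042. Critical value z_{0.025} = 1.960.
Revised power = Φ(δ − 1.960) + Φ(−δ − 1.960) = Φ(1.744) + Φ(-5.664) = 0.9594 + 0.0000 = 0.9594.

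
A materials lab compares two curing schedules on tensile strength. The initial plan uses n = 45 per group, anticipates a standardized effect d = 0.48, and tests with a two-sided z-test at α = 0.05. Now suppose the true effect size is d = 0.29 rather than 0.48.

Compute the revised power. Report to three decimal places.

With d = 0.29: δ = d·√(n/2) = 0.29 × √(45/2) = 1.3756. Critical value z_{0.025} = 1.960.
Revised power = Φ(δ − 1.960) + Φ(−δ − 1.960) = Φ(-0.584) + Φ(-3.336) = 0.2795 + 0.0004 = 0.2799.

Power ≈ 0.280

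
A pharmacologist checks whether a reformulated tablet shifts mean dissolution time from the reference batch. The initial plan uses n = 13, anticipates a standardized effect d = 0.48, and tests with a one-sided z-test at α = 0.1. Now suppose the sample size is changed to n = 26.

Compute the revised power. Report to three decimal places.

With n = 26: δ = d·√n = 0.48 × √26 = 2.4475. Critical value z_{0.1} = 1.282.
Revised power = Φ(δ − 1.282) = Φ(1.166) = 0.8782.

Power ≈ 0.878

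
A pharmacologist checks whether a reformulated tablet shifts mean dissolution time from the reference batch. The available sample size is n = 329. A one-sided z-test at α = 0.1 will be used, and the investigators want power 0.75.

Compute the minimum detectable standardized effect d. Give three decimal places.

Required noncentrality: δ = z_{0.1} + z_{0.25} = 1.282 + 0.674 = 1.956.
δ = d·√n ⇒ d = δ/√n = 1.956/√329 = 0.1078.

d ≈ 0.108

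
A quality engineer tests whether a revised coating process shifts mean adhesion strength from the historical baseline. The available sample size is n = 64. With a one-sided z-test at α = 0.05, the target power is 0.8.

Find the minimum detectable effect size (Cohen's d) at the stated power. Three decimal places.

d ≈ 0.311

Need Φ(δ − 1.645) = 0.8, so δ = 1.645 + 0.842 = 2.486.
δ = d·√n ⇒ d = δ/√n = 2.486/√64 = 0.3108.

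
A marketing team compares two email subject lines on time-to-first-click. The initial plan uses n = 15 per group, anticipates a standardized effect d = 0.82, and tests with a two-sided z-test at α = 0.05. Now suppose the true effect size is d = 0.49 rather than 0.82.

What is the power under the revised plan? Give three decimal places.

Power ≈ 0.269

With d = 0.49: δ = d·√(n/2) = 0.49 × √(15/2) = 1.3419. Critical value z_{0.025} = 1.960.
Revised power = Φ(δ − 1.960) + Φ(−δ − 1.960) = Φ(-0.618) + Φ(-3.302) = 0.2683 + 0.0005 = 0.2688.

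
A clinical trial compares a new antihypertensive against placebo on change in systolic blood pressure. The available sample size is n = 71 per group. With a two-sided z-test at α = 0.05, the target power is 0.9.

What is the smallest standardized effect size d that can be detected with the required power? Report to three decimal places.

d ≈ 0.544

Required noncentrality: δ = z_{0.025} + z_{0.10} = 1.960 + 1.282 = 3.242.
(Lower-tail contribution to power is negligible for δ > 0.)
δ = d·√(n/2) ⇒ d = δ/√(n/2) = 3.242/√(71/2) = 0.5440.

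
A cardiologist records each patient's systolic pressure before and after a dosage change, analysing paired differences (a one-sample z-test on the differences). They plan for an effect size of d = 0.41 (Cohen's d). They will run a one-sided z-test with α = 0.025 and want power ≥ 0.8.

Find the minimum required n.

n = 47

For power 0.8 need Φ(δ − z_{0.025}) = 0.8, so δ = z_{0.025} + z_{0.20} = 1.960 + 0.842 = 2.802.
δ = d·√n ⇒ n = (δ/d)² = (2.802 / 0.41)² = 46.69.
Rounding up, n = 47.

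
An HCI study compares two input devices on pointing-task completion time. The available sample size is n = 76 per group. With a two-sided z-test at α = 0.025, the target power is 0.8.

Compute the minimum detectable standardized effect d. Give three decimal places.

Need Φ(δ − 2.241) = 0.8, so δ = 2.241 + 0.842 = 3.083.
(Lower-tail contribution to power is negligible for δ > 0.)
δ = d·√(n/2) ⇒ d = δ/√(n/2) = 3.083/√(76/2) = 0.5001.

d ≈ 0.500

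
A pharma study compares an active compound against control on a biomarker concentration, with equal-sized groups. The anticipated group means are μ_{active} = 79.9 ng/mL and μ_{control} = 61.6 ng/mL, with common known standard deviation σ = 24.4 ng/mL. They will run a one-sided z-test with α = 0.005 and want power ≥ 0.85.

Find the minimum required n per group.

n = 47 per group

Standardized effect: d = |μ_{active} − μ_{control}| / σ = |79.9 − 61.6| / 24.4 = 0.7500
For power 0.85 need Φ(δ − z_{0.005}) = 0.85, so δ = z_{0.005} + z_{0.15} = 2.576 + 1.036 = 3.612.
δ = d·√(n/2) ⇒ n = 2(δ/d)² = 2 × (3.612 / 0.7500)² = 46.39.
Rounding up, n = 47 per group.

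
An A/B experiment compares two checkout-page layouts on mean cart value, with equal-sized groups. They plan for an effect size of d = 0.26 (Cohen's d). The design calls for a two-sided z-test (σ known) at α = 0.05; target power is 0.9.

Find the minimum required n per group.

n = 311 per group

Set Φ(δ − 1.960) = 0.9; then δ − 1.960 = Φ⁻¹(0.9) = 1.282, giving δ = 3.242.
(Ignoring the negligible lower-tail rejection probability gives the usual closed-form inversion.)
δ = d·√(n/2) ⇒ n = 2(δ/d)² = 2 × (3.242 / 0.26)² = 310.87.
Round up to the next whole unit.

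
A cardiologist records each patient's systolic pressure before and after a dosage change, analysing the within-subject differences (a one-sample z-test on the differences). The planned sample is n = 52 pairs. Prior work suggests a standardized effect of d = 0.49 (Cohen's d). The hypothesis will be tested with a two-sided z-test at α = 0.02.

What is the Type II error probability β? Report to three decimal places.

β ≈ 0.114

Noncentrality parameter: δ = d·√n = 0.49 × √52 = 3.5334
Critical value for a two-sided test at α = 0.02: z_{α/2} = 2.326.
Power = Φ(δ − 2.326) + Φ(−δ − 2.326) = Φ(1.207) + Φ(-5.860) = 0.8863 + 0.0000 = 0.8863.
Type II error: β = 1 − power = 1 − 0.8863 = 0.1137.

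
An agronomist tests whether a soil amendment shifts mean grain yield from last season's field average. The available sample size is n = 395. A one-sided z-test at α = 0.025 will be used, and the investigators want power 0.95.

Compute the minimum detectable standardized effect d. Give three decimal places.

Required noncentrality: δ = z_{0.025} + z_{0.05} = 1.960 + 1.645 = 3.605.
δ = d·√n ⇒ d = δ/√n = 3.605/√395 = 0.1814.

d ≈ 0.181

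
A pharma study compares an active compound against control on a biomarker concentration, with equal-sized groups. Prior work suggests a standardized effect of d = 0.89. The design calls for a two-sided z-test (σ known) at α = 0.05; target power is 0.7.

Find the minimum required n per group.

Set Φ(δ − 1.960) = 0.7; then δ − 1.960 = Φ⁻¹(0.7) = 0.524, giving δ = 2.484.
(Ignoring the negligible lower-tail rejection probability gives the usual closed-form inversion.)
δ = d·√(n/2) ⇒ n = 2(δ/d)² = 2 × (2.484 / 0.89)² = 15.58.
Rounding up, n = 16 per group.

n = 16 per group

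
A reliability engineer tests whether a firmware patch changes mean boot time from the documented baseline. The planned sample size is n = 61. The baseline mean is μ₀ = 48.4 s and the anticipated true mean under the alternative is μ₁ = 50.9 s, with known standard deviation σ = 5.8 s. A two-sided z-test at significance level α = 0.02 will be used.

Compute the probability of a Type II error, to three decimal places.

Standardized effect: d = |μ₁ − μ₀| / σ = |50.9 − 48.4| / 5.8 = 0.4310
Noncentrality parameter: δ = d·√n = 0.4310 × √61 = 3.3665
Critical value for a two-sided test at α = 0.02: z_{α/2} = 2.326.
Power = Φ(δ − 2.326) + Φ(−δ − 2.326) = Φ(1.040) + Φ(-5.693) = 0.8509 + 0.0000 = 0.8509.
Type II error: β = 1 − power = 1 − 0.8509 = 0.1491.

β ≈ 0.149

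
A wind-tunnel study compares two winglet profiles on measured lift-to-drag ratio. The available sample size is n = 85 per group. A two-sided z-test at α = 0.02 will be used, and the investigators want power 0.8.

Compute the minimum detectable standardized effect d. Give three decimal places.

Required noncentrality: δ = z_{0.01} + z_{0.20} = 2.326 + 0.842 = 3.168.
(The second rejection-region term Φ(−δ − z_{α/2}) is negligible and dropped.)
δ = d·√(n/2) ⇒ d = δ/√(n/2) = 3.168/√(85/2) = 0.4859.

d ≈ 0.486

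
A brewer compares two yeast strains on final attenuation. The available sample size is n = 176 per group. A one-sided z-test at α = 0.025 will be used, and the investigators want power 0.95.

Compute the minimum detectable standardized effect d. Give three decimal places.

d ≈ 0.384

Need Φ(δ − 1.960) = 0.95, so δ = 1.960 + 1.645 = 3.605.
δ = d·√(n/2) ⇒ d = δ/√(n/2) = 3.605/√(176/2) = 0.3843.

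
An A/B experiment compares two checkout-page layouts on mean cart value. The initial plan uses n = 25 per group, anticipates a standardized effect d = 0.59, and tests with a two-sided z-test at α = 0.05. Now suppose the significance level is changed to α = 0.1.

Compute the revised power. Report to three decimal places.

Power ≈ 0.671

δ = d·√(n/2) = 0.59 × √(25/2) = 2.0860 (unchanged). New critical value: z_{0.05} = 1.645.
Revised power = Φ(δ − 1.645) + Φ(−δ − 1.645) = Φ(0.441) + Φ(-3.731) = 0.6704 + 0.0001 = 0.6705.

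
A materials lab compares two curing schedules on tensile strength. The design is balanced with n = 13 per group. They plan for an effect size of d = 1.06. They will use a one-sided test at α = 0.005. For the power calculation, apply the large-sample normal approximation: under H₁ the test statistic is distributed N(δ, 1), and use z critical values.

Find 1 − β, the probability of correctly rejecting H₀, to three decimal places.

Power ≈ 0.550

Noncentrality parameter: δ = d·√(n/2) = 1.06 × √(13/2) = 2.7025
Critical value for a one-sided test at α = 0.005: z_α = 2.576.
Power = Φ(δ − 2.576) = Φ(0.127) = 0.5504.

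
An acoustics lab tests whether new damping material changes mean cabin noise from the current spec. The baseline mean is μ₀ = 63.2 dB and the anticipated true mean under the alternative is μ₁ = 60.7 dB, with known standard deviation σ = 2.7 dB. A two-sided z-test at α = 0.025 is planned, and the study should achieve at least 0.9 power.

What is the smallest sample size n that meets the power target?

n = 15

Standardized effect: d = |μ₁ − μ₀| / σ = |60.7 − 63.2| / 2.7 = 0.9259
Set Φ(δ − 2.241) = 0.9; then δ − 2.241 = Φ⁻¹(0.9) = 1.282, giving δ = 3.523.
(The Φ(−δ − z_{α/2}) term is vanishingly small for δ > 0 and is dropped in the standard sample-size formula.)
δ = d·√n ⇒ n = (δ/d)² = (3.523 / 0.9259)² = 14.48.
Round up to the next whole unit.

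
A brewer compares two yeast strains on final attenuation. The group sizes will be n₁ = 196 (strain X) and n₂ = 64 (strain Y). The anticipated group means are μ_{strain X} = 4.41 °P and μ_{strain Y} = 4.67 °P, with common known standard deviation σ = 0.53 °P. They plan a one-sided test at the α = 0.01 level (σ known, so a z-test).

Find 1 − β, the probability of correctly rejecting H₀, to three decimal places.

Power ≈ 0.860

Standardized effect: d = |μ_{strain X} − μ_{strain Y}| / σ = |4.41 − 4.67| / 0.53 = 0.4906
Noncentrality parameter: δ = d / √(1/n₁ + 1/n₂) = 0.4906 / √(1/196 + 1/64) = 3.4074
One-sided α = 0.01 → critical value z_{0.01} = 2.326.
Power = P(Z > 2.326 − δ) = Φ(1.081) = 0.8602.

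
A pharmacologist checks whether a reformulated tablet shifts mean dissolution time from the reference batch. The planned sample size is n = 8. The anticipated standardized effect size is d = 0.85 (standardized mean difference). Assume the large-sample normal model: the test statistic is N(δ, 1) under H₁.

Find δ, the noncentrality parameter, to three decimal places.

δ ≈ 2.404

δ = d·√n = 0.85 × √8 = 2.4042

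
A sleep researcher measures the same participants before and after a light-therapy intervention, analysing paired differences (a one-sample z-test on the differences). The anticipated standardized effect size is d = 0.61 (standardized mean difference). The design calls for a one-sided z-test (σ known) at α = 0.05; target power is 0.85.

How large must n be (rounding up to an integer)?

Set Φ(δ − 1.645) = 0.85; then δ − 1.645 = Φ⁻¹(0.85) = 1.036, giving δ = 2.681.
δ = d·√n ⇒ n = (δ/d)² = (2.681 / 0.61)² = 19.32.
Round up to the next whole unit.

n = 20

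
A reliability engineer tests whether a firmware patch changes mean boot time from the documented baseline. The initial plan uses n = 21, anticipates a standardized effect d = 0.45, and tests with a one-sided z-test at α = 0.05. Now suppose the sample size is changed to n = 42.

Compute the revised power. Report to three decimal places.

Power ≈ 0.898

With n = 42: δ = d·√n = 0.45 × √42 = 2.9163. Critical value z_{0.05} = 1.645.
Revised power = P(Z > 1.645 − δ) = Φ(1.271) = 0.8982.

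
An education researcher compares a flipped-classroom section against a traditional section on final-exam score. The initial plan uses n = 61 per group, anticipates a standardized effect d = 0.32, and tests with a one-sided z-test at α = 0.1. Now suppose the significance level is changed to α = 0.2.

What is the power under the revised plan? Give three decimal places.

Power ≈ 0.823

δ = d·√(n/2) = 0.32 × √(61/2) = 1.7673 (unchanged). New critical value: z_{0.2} = 0.842.
Revised power = Φ(δ − 0.842) = Φ(0.926) = 0.8227.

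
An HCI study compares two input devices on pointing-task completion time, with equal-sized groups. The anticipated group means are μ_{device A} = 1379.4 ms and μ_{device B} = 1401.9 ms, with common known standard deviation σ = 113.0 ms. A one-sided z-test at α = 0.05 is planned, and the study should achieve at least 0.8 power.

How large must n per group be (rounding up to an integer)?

n = 312 per group

Standardized effect: d = |μ_{device A} − μ_{device B}| / σ = |1379.4 − 1401.9| / 113.0 = 0.1991
Set Φ(δ − 1.645) = 0.8; then δ − 1.645 = Φ⁻¹(0.8) = 0.842, giving δ = 2.486.
δ = d·√(n/2) ⇒ n = 2(δ/d)² = 2 × (2.486 / 0.1991)² = 311.88.
Rounding up, n = 312 per group.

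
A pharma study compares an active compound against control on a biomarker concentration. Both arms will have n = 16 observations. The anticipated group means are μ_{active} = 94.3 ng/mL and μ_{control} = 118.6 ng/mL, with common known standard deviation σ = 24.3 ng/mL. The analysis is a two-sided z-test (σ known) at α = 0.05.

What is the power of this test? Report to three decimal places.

Power ≈ 0.807

Standardized effect: d = |μ_{active} − μ_{control}| / σ = |94.3 − 118.6| / 24.3 = 1.0000
Noncentrality parameter: δ = d·√(n/2) = 1.0000 × √(16/2) = 2.8284
Critical value for a two-sided test at α = 0.05: z_{α/2} = 1.960.
Power = Φ(δ − 1.960) + Φ(−δ − 1.960) = Φ(0.868) + Φ(-4.788) = 0.8074 + 0.0000 = 0.8074.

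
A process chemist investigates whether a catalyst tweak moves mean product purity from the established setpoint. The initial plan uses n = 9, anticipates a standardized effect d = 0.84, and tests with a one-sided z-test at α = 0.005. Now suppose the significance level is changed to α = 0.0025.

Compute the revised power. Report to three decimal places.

Power ≈ 0.387

δ = d·√n = 0.84 × √9 = 2.5200 (unchanged). New critical value: z_{0.0025} = 2.807.
Revised power = P(Z > 2.807 − δ) = Φ(-0.287) = 0.3870.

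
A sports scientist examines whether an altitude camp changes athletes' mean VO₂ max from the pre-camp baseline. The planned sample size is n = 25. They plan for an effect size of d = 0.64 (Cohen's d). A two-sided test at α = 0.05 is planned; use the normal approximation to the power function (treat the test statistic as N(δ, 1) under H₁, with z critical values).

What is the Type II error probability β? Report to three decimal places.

β ≈ 0.107

Noncentrality parameter: δ = d·√n = 0.64 × √25 = 3.2000
Critical value for a two-sided test at α = 0.05: z_{α/2} = 1.960.
Power = Φ(δ − 1.960) + Φ(−δ − 1.960) = Φ(1.240) + Φ(-5.160) = 0.8925 + 0.0000 = 0.8925.
Type II error: β = 1 − power = 1 − 0.8925 = 0.1075.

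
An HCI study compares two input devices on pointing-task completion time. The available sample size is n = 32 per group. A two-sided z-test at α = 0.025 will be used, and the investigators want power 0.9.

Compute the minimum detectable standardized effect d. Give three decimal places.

Required noncentrality: δ = z_{0.0125} + z_{0.10} = 2.241 + 1.282 = 3.523.
(The second rejection-region term Φ(−δ − z_{α/2}) is negligible and dropped.)
δ = d·√(n/2) ⇒ d = δ/√(n/2) = 3.523/√(32/2) = 0.8807.

d ≈ 0.881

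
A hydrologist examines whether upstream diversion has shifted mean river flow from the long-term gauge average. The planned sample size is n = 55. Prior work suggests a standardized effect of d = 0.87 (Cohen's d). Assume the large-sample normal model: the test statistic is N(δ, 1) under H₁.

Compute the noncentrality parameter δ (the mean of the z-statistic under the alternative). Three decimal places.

δ ≈ 6.452

δ = d·√n = 0.87 × √55 = 6.4521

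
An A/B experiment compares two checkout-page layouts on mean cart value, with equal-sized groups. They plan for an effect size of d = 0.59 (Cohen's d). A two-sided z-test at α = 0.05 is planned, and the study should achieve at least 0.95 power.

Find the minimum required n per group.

n = 75 per group

For power 0.95 need Φ(δ − z_{0.025}) = 0.95, so δ = z_{0.025} + z_{0.05} = 1.960 + 1.645 = 3.605.
(For δ > 0 the lower-tail rejection region contributes negligibly to power, so the one-term inversion is standard.)
δ = d·√(n/2) ⇒ n = 2(δ/d)² = 2 × (3.605 / 0.59)² = 74.66.
Round up to the next whole unit.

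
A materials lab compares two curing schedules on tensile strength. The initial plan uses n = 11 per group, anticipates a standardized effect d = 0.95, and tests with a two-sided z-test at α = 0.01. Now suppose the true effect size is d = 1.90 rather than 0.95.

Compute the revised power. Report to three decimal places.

Power ≈ 0.970

With d = 1.90: δ = d·√(n/2) = 1.90 × √(11/2) = 4.4559. Critical value z_{0.005} = 2.576.
Revised power = Φ(δ − 2.576) + Φ(−δ − 2.576) = Φ(1.880) + Φ(-7.032) = 0.9700 + 0.0000 = 0.9700.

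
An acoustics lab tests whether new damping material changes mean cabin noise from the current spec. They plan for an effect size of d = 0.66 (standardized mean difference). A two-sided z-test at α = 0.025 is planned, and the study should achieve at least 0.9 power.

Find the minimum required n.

n = 29

For power 0.9 need Φ(δ − z_{0.0125}) = 0.9, so δ = z_{0.0125} + z_{0.10} = 2.241 + 1.282 = 3.523.
(Ignoring the negligible lower-tail rejection probability gives the usual closed-form inversion.)
δ = d·√n ⇒ n = (δ/d)² = (3.523 / 0.66)² = 28.49.
Rounding up, n = 29.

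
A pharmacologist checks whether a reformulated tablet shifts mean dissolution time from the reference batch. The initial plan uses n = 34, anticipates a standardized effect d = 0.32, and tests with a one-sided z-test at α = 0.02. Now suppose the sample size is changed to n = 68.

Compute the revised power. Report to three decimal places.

With n = 68: δ = d·√n = 0.32 × √68 = 2.6388. Critical value z_{0.02} = 2.054.
Revised power = Φ(δ − 2.054) = Φ(0.585) = 0.7207.

Power ≈ 0.721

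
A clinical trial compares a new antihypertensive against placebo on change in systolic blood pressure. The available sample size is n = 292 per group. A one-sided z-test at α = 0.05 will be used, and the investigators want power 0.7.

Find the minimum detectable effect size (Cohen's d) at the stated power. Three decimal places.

Required noncentrality: δ = z_{0.05} + z_{0.30} = 1.645 + 0.524 = 2.169.
δ = d·√(n/2) ⇒ d = δ/√(n/2) = 2.169/√(292/2) = 0.1795.

d ≈ 0.180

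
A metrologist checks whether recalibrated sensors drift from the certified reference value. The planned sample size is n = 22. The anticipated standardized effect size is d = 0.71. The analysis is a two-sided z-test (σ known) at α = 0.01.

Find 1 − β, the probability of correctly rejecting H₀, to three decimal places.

Noncentrality parameter: δ = d·√n = 0.71 × √22 = 3.3302
Critical value for a two-sided test at α = 0.01: z_{α/2} = 2.576.
Power = Φ(δ − 2.576) + Φ(−δ − 2.576) = Φ(0.754) + Φ(-5.906) = 0.7747 + 0.0000 = 0.7747.

Power ≈ 0.775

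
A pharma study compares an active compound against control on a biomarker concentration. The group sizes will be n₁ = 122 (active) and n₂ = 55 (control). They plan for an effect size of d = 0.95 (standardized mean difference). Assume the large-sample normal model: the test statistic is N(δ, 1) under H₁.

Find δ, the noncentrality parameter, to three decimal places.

δ = d / √(1/n₁ + 1/n₂) = 0.95 / √(1/122 + 1/55) = 5.8492

δ ≈ 5.849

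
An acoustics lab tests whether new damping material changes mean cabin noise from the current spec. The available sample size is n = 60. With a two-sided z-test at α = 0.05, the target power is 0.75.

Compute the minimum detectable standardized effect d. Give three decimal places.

Need Φ(δ − 1.960) = 0.75, so δ = 1.960 + 0.674 = 2.634.
(The second rejection-region term Φ(−δ − z_{α/2}) is negligible and dropped.)
δ = d·√n ⇒ d = δ/√n = 2.634/√60 = 0.3401.

d ≈ 0.340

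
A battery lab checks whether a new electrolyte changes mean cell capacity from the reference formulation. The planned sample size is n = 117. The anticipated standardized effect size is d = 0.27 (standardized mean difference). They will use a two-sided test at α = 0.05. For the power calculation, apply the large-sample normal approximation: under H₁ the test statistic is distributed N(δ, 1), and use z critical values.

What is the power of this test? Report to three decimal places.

Power ≈ 0.832

Noncentrality parameter: δ = d·√n = 0.27 × √117 = 2.9205
Critical value for a two-sided test at α = 0.05: z_{α/2} = 1.960.
Power = Φ(δ − 1.960) + Φ(−δ − 1.960) = Φ(0.961) + Φ(-4.880) = 0.8316 + 0.0000 = 0.8316.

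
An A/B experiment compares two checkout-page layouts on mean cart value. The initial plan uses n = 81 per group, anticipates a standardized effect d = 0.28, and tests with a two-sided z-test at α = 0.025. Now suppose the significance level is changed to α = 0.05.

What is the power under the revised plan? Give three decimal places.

δ = d·√(n/2) = 0.28 × √(81/2) = 1.7819 (unchanged). New critical value: z_{0.025} = 1.960.
Revised power = Φ(δ − 1.960) + Φ(−δ − 1.960) = Φ(-0.178) + Φ(-3.742) = 0.4293 + 0.0001 = 0.4294.

Power ≈ 0.429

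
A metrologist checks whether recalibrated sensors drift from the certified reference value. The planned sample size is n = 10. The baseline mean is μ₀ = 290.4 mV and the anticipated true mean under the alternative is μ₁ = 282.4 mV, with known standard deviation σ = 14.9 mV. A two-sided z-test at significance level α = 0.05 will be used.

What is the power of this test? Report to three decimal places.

Standardized effect: d = |μ₁ − μ₀| / σ = |282.4 − 290.4| / 14.9 = 0.5369
Noncentrality parameter: δ = d·√n = 0.5369 × √10 = 1.6979
Two-sided α = 0.05 → critical value z_{0.025} = 1.960.
Power = Φ(δ − 1.960) + Φ(−δ − 1.960) = Φ(-0.262) + Φ(-3.658) = 0.3966 + 0.0001 = 0.3968.

Power ≈ 0.397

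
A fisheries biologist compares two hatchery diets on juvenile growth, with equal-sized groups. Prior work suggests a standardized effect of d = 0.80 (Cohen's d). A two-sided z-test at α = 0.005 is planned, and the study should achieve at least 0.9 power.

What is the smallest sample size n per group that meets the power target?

Set Φ(δ − 2.807) = 0.9; then δ − 2.807 = Φ⁻¹(0.9) = 1.282, giving δ = 4.089.
(Ignoring the negligible lower-tail rejection probability gives the usual closed-form inversion.)
δ = d·√(n/2) ⇒ n = 2(δ/d)² = 2 × (4.089 / 0.80)² = 52.24.
Rounding up, n = 53 per group.

n = 53 per group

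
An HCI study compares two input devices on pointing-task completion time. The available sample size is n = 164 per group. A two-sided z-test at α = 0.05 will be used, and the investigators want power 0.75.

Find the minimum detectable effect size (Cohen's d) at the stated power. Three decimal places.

Need Φ(δ − 1.960) = 0.75, so δ = 1.960 + 0.674 = 2.634.
(The second rejection-region term Φ(−δ − z_{α/2}) is negligible and dropped.)
δ = d·√(n/2) ⇒ d = δ/√(n/2) = 2.634/√(164/2) = 0.2909.

d ≈ 0.291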